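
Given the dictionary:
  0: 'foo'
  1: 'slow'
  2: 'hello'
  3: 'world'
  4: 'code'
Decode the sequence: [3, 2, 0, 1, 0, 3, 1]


Look up each index in the dictionary:
  3 -> 'world'
  2 -> 'hello'
  0 -> 'foo'
  1 -> 'slow'
  0 -> 'foo'
  3 -> 'world'
  1 -> 'slow'

Decoded: "world hello foo slow foo world slow"


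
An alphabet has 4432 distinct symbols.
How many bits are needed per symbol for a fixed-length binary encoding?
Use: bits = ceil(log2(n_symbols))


log2(4432) = 12.1137
Bracket: 2^12 = 4096 < 4432 <= 2^13 = 8192
So ceil(log2(4432)) = 13

bits = ceil(log2(4432)) = ceil(12.1137) = 13 bits


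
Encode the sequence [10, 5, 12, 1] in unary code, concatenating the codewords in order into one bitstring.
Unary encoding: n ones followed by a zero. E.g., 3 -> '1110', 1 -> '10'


Encode each number as n ones followed by a terminating 0:
  10 -> 11111111110 (11 bits)
  5 -> 111110 (6 bits)
  12 -> 1111111111110 (13 bits)
  1 -> 10 (2 bits)
Total length = 11 + 6 + 13 + 2 = 32 bits.

Unary([10, 5, 12, 1]) = 11111111110111110111111111111010 (32 bits)


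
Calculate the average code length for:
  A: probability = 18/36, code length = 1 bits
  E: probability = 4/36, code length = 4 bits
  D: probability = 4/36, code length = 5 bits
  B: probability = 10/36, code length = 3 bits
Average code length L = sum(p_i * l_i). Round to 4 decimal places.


Weighted contributions p_i * l_i:
  A: (18/36) * 1 = 18/36
  E: (4/36) * 4 = 16/36
  D: (4/36) * 5 = 20/36
  B: (10/36) * 3 = 30/36
Sum = (18 + 16 + 20 + 30)/36 = 84/36

L = 84/36 = 2.3333 bits/symbol


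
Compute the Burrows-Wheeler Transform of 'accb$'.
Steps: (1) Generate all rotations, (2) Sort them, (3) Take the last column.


Rotations (sorted):
  0: $accb -> last char: b
  1: accb$ -> last char: $
  2: b$acc -> last char: c
  3: cb$ac -> last char: c
  4: ccb$a -> last char: a


BWT = b$cca


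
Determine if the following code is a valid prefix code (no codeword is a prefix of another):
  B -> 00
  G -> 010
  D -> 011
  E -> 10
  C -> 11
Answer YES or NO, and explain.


Checking each pair (does one codeword prefix another?):
  B='00' vs G='010': no prefix
  B='00' vs D='011': no prefix
  B='00' vs E='10': no prefix
  B='00' vs C='11': no prefix
  G='010' vs B='00': no prefix
  G='010' vs D='011': no prefix
  G='010' vs E='10': no prefix
  G='010' vs C='11': no prefix
  D='011' vs B='00': no prefix
  D='011' vs G='010': no prefix
  D='011' vs E='10': no prefix
  D='011' vs C='11': no prefix
  E='10' vs B='00': no prefix
  E='10' vs G='010': no prefix
  E='10' vs D='011': no prefix
  E='10' vs C='11': no prefix
  C='11' vs B='00': no prefix
  C='11' vs G='010': no prefix
  C='11' vs D='011': no prefix
  C='11' vs E='10': no prefix
No violation found over all pairs.

YES -- this is a valid prefix code. No codeword is a prefix of any other codeword.


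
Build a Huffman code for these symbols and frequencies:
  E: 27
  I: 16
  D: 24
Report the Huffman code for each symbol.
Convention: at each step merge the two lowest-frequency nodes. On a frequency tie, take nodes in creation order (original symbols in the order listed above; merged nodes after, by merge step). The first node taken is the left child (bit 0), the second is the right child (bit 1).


Huffman tree construction:
Step 1: Merge I(16) + D(24) = 40
Step 2: Merge E(27) + (I+D)(40) = 67
Read each symbol's code off the tree from the root (left child = 0, right child = 1).

Codes:
  E: 0 (length 1)
  I: 10 (length 2)
  D: 11 (length 2)
Average code length: 107/67 = 1.5970 bits/symbol


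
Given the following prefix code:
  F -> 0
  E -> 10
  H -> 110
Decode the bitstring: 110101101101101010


Decoding step by step:
Bits 110 -> H
Bits 10 -> E
Bits 110 -> H
Bits 110 -> H
Bits 110 -> H
Bits 10 -> E
Bits 10 -> E


Decoded message: HEHHHEE


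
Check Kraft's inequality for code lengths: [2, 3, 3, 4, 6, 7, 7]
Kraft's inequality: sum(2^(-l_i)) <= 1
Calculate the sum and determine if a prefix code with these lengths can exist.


Sum = 2^(-2) + 2^(-3) + 2^(-3) + 2^(-4) + 2^(-6) + 2^(-7) + 2^(-7)
    = 0.25 + 0.125 + 0.125 + 0.0625 + 0.015625 + 0.0078125 + 0.0078125
    = 76/128 = 0.59375
Since 0.59375 <= 1, Kraft's inequality IS satisfied.
A prefix code with these lengths CAN exist.

Kraft sum = 0.59375. Satisfied.


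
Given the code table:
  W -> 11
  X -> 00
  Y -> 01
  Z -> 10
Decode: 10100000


Decoding:
10 -> Z
10 -> Z
00 -> X
00 -> X


Result: ZZXX


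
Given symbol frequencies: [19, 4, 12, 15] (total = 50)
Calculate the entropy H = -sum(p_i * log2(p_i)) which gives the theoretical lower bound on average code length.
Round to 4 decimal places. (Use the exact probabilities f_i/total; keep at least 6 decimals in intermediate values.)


Per-symbol terms -p_i * log2(p_i) with p_i = f_i/50:
  p = 19/50 = 0.380000: log2(p) = -1.395929, -p*log2(p) = 0.530453
  p = 4/50 = 0.080000: log2(p) = -3.643856, -p*log2(p) = 0.291508
  p = 12/50 = 0.240000: log2(p) = -2.058894, -p*log2(p) = 0.494134
  p = 15/50 = 0.300000: log2(p) = -1.736966, -p*log2(p) = 0.521090
H = 0.530453 + 0.291508 + 0.494134 + 0.521090 = 1.837185

H = 1.8372 bits/symbol


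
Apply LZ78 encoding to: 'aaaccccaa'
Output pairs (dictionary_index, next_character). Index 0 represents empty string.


LZ78 encoding steps:
Dictionary: {0: ''}
Step 1: w='' (idx 0), next='a' -> output (0, 'a'), add 'a' as idx 1
Step 2: w='a' (idx 1), next='a' -> output (1, 'a'), add 'aa' as idx 2
Step 3: w='' (idx 0), next='c' -> output (0, 'c'), add 'c' as idx 3
Step 4: w='c' (idx 3), next='c' -> output (3, 'c'), add 'cc' as idx 4
Step 5: w='c' (idx 3), next='a' -> output (3, 'a'), add 'ca' as idx 5
Step 6: w='a' (idx 1), end of input -> output (1, '')


Encoded: [(0, 'a'), (1, 'a'), (0, 'c'), (3, 'c'), (3, 'a'), (1, '')]


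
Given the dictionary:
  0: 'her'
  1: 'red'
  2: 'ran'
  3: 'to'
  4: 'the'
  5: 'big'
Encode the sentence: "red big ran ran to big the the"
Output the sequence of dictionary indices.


Look up each word in the dictionary:
  'red' -> 1
  'big' -> 5
  'ran' -> 2
  'ran' -> 2
  'to' -> 3
  'big' -> 5
  'the' -> 4
  'the' -> 4

Encoded: [1, 5, 2, 2, 3, 5, 4, 4]


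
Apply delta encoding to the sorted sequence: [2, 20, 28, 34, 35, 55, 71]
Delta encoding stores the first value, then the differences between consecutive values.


First value: 2
Deltas:
  20 - 2 = 18
  28 - 20 = 8
  34 - 28 = 6
  35 - 34 = 1
  55 - 35 = 20
  71 - 55 = 16


Delta encoded: [2, 18, 8, 6, 1, 20, 16]


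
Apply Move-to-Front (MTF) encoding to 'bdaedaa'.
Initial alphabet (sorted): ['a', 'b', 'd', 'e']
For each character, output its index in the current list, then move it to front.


MTF encoding:
'b': index 1 in ['a', 'b', 'd', 'e'] -> ['b', 'a', 'd', 'e']
'd': index 2 in ['b', 'a', 'd', 'e'] -> ['d', 'b', 'a', 'e']
'a': index 2 in ['d', 'b', 'a', 'e'] -> ['a', 'd', 'b', 'e']
'e': index 3 in ['a', 'd', 'b', 'e'] -> ['e', 'a', 'd', 'b']
'd': index 2 in ['e', 'a', 'd', 'b'] -> ['d', 'e', 'a', 'b']
'a': index 2 in ['d', 'e', 'a', 'b'] -> ['a', 'd', 'e', 'b']
'a': index 0 in ['a', 'd', 'e', 'b'] -> ['a', 'd', 'e', 'b']


Output: [1, 2, 2, 3, 2, 2, 0]


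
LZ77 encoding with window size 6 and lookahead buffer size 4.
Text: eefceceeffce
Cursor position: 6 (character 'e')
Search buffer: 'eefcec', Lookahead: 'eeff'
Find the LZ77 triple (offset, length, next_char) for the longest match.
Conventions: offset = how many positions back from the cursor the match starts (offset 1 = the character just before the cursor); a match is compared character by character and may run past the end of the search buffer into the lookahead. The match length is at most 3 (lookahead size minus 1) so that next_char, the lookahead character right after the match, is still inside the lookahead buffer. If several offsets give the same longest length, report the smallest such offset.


Try each offset into the search buffer:
  offset=1 (pos 5, char 'c'): match length 0
  offset=2 (pos 4, char 'e'): match length 1
  offset=3 (pos 3, char 'c'): match length 0
  offset=4 (pos 2, char 'f'): match length 0
  offset=5 (pos 1, char 'e'): match length 1
  offset=6 (pos 0, char 'e'): match length 3
Longest match has length 3 at offset 6.
next_char = character at position 6 + 3 = 9 -> 'f'

Best match: offset=6, length=3 (matching 'eef' starting at position 0)
LZ77 triple: (6, 3, 'f')


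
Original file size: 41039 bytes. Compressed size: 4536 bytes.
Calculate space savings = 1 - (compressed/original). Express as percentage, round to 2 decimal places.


ratio = compressed/original = 4536/41039 = 0.110529
savings = 1 - ratio = 1 - 0.110529 = 0.889471
as a percentage: 0.889471 * 100 = 88.95%

Space savings = 1 - 4536/41039 = 88.95%


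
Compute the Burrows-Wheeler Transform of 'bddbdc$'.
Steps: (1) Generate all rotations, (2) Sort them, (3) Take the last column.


Rotations (sorted):
  0: $bddbdc -> last char: c
  1: bdc$bdd -> last char: d
  2: bddbdc$ -> last char: $
  3: c$bddbd -> last char: d
  4: dbdc$bd -> last char: d
  5: dc$bddb -> last char: b
  6: ddbdc$b -> last char: b


BWT = cd$ddbb


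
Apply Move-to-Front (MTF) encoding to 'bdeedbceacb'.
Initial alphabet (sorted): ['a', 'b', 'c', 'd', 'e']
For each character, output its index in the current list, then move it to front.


MTF encoding:
'b': index 1 in ['a', 'b', 'c', 'd', 'e'] -> ['b', 'a', 'c', 'd', 'e']
'd': index 3 in ['b', 'a', 'c', 'd', 'e'] -> ['d', 'b', 'a', 'c', 'e']
'e': index 4 in ['d', 'b', 'a', 'c', 'e'] -> ['e', 'd', 'b', 'a', 'c']
'e': index 0 in ['e', 'd', 'b', 'a', 'c'] -> ['e', 'd', 'b', 'a', 'c']
'd': index 1 in ['e', 'd', 'b', 'a', 'c'] -> ['d', 'e', 'b', 'a', 'c']
'b': index 2 in ['d', 'e', 'b', 'a', 'c'] -> ['b', 'd', 'e', 'a', 'c']
'c': index 4 in ['b', 'd', 'e', 'a', 'c'] -> ['c', 'b', 'd', 'e', 'a']
'e': index 3 in ['c', 'b', 'd', 'e', 'a'] -> ['e', 'c', 'b', 'd', 'a']
'a': index 4 in ['e', 'c', 'b', 'd', 'a'] -> ['a', 'e', 'c', 'b', 'd']
'c': index 2 in ['a', 'e', 'c', 'b', 'd'] -> ['c', 'a', 'e', 'b', 'd']
'b': index 3 in ['c', 'a', 'e', 'b', 'd'] -> ['b', 'c', 'a', 'e', 'd']


Output: [1, 3, 4, 0, 1, 2, 4, 3, 4, 2, 3]


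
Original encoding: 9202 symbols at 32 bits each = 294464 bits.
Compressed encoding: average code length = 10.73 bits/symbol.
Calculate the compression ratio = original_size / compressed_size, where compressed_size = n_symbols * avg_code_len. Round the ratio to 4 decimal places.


original_size = n_symbols * orig_bits = 9202 * 32 = 294464 bits
compressed_size = n_symbols * avg_code_len = 9202 * 10.73 = 98737.46 bits
ratio = original_size / compressed_size = 294464 / 98737.46 = 2.9823

Compression ratio = 2.9823


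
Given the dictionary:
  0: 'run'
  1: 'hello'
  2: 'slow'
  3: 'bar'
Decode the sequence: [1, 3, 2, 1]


Look up each index in the dictionary:
  1 -> 'hello'
  3 -> 'bar'
  2 -> 'slow'
  1 -> 'hello'

Decoded: "hello bar slow hello"


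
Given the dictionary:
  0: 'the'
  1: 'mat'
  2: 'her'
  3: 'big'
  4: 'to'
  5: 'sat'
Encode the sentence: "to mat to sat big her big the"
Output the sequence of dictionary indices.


Look up each word in the dictionary:
  'to' -> 4
  'mat' -> 1
  'to' -> 4
  'sat' -> 5
  'big' -> 3
  'her' -> 2
  'big' -> 3
  'the' -> 0

Encoded: [4, 1, 4, 5, 3, 2, 3, 0]


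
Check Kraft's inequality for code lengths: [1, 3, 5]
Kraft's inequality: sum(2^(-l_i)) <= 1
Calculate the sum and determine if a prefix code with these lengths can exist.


Sum = 2^(-1) + 2^(-3) + 2^(-5)
    = 0.5 + 0.125 + 0.03125
    = 21/32 = 0.65625
Since 0.65625 <= 1, Kraft's inequality IS satisfied.
A prefix code with these lengths CAN exist.

Kraft sum = 0.65625. Satisfied.


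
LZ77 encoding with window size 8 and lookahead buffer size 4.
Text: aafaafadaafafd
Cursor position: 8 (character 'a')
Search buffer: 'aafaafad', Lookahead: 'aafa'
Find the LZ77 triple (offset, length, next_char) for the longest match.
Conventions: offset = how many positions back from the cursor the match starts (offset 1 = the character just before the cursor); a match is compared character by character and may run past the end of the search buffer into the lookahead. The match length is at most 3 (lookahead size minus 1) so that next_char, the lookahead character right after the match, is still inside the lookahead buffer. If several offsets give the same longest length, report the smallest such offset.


Try each offset into the search buffer:
  offset=1 (pos 7, char 'd'): match length 0
  offset=2 (pos 6, char 'a'): match length 1
  offset=3 (pos 5, char 'f'): match length 0
  offset=4 (pos 4, char 'a'): match length 1
  offset=5 (pos 3, char 'a'): match length 3
  offset=6 (pos 2, char 'f'): match length 0
  offset=7 (pos 1, char 'a'): match length 1
  offset=8 (pos 0, char 'a'): match length 3
Longest match has length 3, found at offsets 5, 8; take the smallest, offset 5.
next_char = character at position 8 + 3 = 11 -> 'a'

Best match: offset=5, length=3 (matching 'aaf' starting at position 3)
LZ77 triple: (5, 3, 'a')


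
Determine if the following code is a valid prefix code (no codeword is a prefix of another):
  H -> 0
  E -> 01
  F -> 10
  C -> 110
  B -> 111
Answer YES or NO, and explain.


Checking each pair (does one codeword prefix another?):
  H='0' vs E='01': prefix -- VIOLATION

NO -- this is NOT a valid prefix code. H (0) is a prefix of E (01).


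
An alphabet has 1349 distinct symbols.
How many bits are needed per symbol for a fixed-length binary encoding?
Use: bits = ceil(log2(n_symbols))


log2(1349) = 10.3977
Bracket: 2^10 = 1024 < 1349 <= 2^11 = 2048
So ceil(log2(1349)) = 11

bits = ceil(log2(1349)) = ceil(10.3977) = 11 bits


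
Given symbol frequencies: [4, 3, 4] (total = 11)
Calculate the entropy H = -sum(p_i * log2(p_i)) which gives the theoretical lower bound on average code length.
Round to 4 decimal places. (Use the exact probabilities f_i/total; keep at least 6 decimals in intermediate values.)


Per-symbol terms -p_i * log2(p_i) with p_i = f_i/11:
  p = 4/11 = 0.363636: log2(p) = -1.459432, -p*log2(p) = 0.530702
  p = 3/11 = 0.272727: log2(p) = -1.874469, -p*log2(p) = 0.511219
  p = 4/11 = 0.363636: log2(p) = -1.459432, -p*log2(p) = 0.530702
H = 0.530702 + 0.511219 + 0.530702 = 1.572623

H = 1.5726 bits/symbol


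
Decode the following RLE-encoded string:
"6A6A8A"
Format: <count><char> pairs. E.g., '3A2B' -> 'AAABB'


Expanding each <count><char> pair:
  6A -> 'AAAAAA'
  6A -> 'AAAAAA'
  8A -> 'AAAAAAAA'

Decoded = AAAAAAAAAAAAAAAAAAAA


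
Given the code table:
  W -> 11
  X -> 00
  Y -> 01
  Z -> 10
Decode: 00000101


Decoding:
00 -> X
00 -> X
01 -> Y
01 -> Y


Result: XXYY


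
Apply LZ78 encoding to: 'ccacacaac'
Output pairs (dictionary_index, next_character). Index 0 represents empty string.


LZ78 encoding steps:
Dictionary: {0: ''}
Step 1: w='' (idx 0), next='c' -> output (0, 'c'), add 'c' as idx 1
Step 2: w='c' (idx 1), next='a' -> output (1, 'a'), add 'ca' as idx 2
Step 3: w='ca' (idx 2), next='c' -> output (2, 'c'), add 'cac' as idx 3
Step 4: w='' (idx 0), next='a' -> output (0, 'a'), add 'a' as idx 4
Step 5: w='a' (idx 4), next='c' -> output (4, 'c'), add 'ac' as idx 5


Encoded: [(0, 'c'), (1, 'a'), (2, 'c'), (0, 'a'), (4, 'c')]


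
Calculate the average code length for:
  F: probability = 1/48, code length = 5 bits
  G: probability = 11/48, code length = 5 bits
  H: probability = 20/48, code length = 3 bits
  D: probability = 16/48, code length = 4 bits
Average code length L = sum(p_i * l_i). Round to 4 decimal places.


Weighted contributions p_i * l_i:
  F: (1/48) * 5 = 5/48
  G: (11/48) * 5 = 55/48
  H: (20/48) * 3 = 60/48
  D: (16/48) * 4 = 64/48
Sum = (5 + 55 + 60 + 64)/48 = 184/48

L = 184/48 = 3.8333 bits/symbol


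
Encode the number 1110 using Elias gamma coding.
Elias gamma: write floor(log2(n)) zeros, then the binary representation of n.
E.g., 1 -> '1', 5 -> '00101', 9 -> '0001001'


num_bits = floor(log2(1110)) + 1 = 11
leading_zeros = num_bits - 1 = 10
binary(1110) = 10001010110

Elias gamma(1110) = '0000000000' + '10001010110' = 000000000010001010110 (21 bits)


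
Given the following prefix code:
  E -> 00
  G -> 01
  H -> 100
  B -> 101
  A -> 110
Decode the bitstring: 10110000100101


Decoding step by step:
Bits 101 -> B
Bits 100 -> H
Bits 00 -> E
Bits 100 -> H
Bits 101 -> B


Decoded message: BHEHB


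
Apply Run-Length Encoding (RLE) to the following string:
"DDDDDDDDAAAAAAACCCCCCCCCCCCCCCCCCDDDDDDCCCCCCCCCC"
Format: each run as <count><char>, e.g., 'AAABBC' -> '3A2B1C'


Scanning runs left to right:
  i=0: run of 'D' x 8 -> '8D'
  i=8: run of 'A' x 7 -> '7A'
  i=15: run of 'C' x 18 -> '18C'
  i=33: run of 'D' x 6 -> '6D'
  i=39: run of 'C' x 10 -> '10C'

RLE = 8D7A18C6D10C


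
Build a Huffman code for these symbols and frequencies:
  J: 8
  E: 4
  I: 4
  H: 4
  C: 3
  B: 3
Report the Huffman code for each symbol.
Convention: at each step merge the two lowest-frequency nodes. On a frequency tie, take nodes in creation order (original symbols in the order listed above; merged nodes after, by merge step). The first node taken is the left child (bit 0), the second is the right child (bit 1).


Huffman tree construction:
Step 1: Merge C(3) + B(3) = 6
Step 2: Merge E(4) + I(4) = 8
Step 3: Merge H(4) + (C+B)(6) = 10
Step 4: Merge J(8) + (E+I)(8) = 16
Step 5: Merge (H+(C+B))(10) + (J+(E+I))(16) = 26
Read each symbol's code off the tree from the root (left child = 0, right child = 1).

Codes:
  J: 10 (length 2)
  E: 110 (length 3)
  I: 111 (length 3)
  H: 00 (length 2)
  C: 010 (length 3)
  B: 011 (length 3)
Average code length: 66/26 = 2.5385 bits/symbol


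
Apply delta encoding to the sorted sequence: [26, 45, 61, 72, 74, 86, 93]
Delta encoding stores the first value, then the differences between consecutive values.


First value: 26
Deltas:
  45 - 26 = 19
  61 - 45 = 16
  72 - 61 = 11
  74 - 72 = 2
  86 - 74 = 12
  93 - 86 = 7


Delta encoded: [26, 19, 16, 11, 2, 12, 7]


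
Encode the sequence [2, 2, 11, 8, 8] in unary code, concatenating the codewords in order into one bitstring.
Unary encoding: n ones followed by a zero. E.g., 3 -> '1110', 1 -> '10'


Encode each number as n ones followed by a terminating 0:
  2 -> 110 (3 bits)
  2 -> 110 (3 bits)
  11 -> 111111111110 (12 bits)
  8 -> 111111110 (9 bits)
  8 -> 111111110 (9 bits)
Total length = 3 + 3 + 12 + 9 + 9 = 36 bits.

Unary([2, 2, 11, 8, 8]) = 110110111111111110111111110111111110 (36 bits)


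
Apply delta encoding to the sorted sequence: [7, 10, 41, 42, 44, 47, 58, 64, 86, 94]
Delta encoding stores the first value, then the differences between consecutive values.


First value: 7
Deltas:
  10 - 7 = 3
  41 - 10 = 31
  42 - 41 = 1
  44 - 42 = 2
  47 - 44 = 3
  58 - 47 = 11
  64 - 58 = 6
  86 - 64 = 22
  94 - 86 = 8


Delta encoded: [7, 3, 31, 1, 2, 3, 11, 6, 22, 8]


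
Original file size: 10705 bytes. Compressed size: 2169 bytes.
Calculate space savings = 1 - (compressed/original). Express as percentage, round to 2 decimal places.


ratio = compressed/original = 2169/10705 = 0.202616
savings = 1 - ratio = 1 - 0.202616 = 0.797384
as a percentage: 0.797384 * 100 = 79.74%

Space savings = 1 - 2169/10705 = 79.74%


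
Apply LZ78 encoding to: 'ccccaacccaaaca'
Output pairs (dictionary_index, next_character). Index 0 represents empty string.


LZ78 encoding steps:
Dictionary: {0: ''}
Step 1: w='' (idx 0), next='c' -> output (0, 'c'), add 'c' as idx 1
Step 2: w='c' (idx 1), next='c' -> output (1, 'c'), add 'cc' as idx 2
Step 3: w='c' (idx 1), next='a' -> output (1, 'a'), add 'ca' as idx 3
Step 4: w='' (idx 0), next='a' -> output (0, 'a'), add 'a' as idx 4
Step 5: w='cc' (idx 2), next='c' -> output (2, 'c'), add 'ccc' as idx 5
Step 6: w='a' (idx 4), next='a' -> output (4, 'a'), add 'aa' as idx 6
Step 7: w='a' (idx 4), next='c' -> output (4, 'c'), add 'ac' as idx 7
Step 8: w='a' (idx 4), end of input -> output (4, '')


Encoded: [(0, 'c'), (1, 'c'), (1, 'a'), (0, 'a'), (2, 'c'), (4, 'a'), (4, 'c'), (4, '')]


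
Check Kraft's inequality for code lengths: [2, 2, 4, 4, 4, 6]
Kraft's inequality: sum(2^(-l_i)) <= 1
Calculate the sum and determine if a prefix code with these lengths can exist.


Sum = 2^(-2) + 2^(-2) + 2^(-4) + 2^(-4) + 2^(-4) + 2^(-6)
    = 0.25 + 0.25 + 0.0625 + 0.0625 + 0.0625 + 0.015625
    = 45/64 = 0.703125
Since 0.703125 <= 1, Kraft's inequality IS satisfied.
A prefix code with these lengths CAN exist.

Kraft sum = 0.703125. Satisfied.


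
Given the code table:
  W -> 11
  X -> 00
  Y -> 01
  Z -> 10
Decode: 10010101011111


Decoding:
10 -> Z
01 -> Y
01 -> Y
01 -> Y
01 -> Y
11 -> W
11 -> W


Result: ZYYYYWW


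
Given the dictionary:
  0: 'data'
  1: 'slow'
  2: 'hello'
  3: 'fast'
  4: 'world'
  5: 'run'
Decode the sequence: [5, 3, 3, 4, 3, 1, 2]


Look up each index in the dictionary:
  5 -> 'run'
  3 -> 'fast'
  3 -> 'fast'
  4 -> 'world'
  3 -> 'fast'
  1 -> 'slow'
  2 -> 'hello'

Decoded: "run fast fast world fast slow hello"


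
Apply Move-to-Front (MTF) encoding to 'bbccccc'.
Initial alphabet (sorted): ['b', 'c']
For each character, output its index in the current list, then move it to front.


MTF encoding:
'b': index 0 in ['b', 'c'] -> ['b', 'c']
'b': index 0 in ['b', 'c'] -> ['b', 'c']
'c': index 1 in ['b', 'c'] -> ['c', 'b']
'c': index 0 in ['c', 'b'] -> ['c', 'b']
'c': index 0 in ['c', 'b'] -> ['c', 'b']
'c': index 0 in ['c', 'b'] -> ['c', 'b']
'c': index 0 in ['c', 'b'] -> ['c', 'b']


Output: [0, 0, 1, 0, 0, 0, 0]


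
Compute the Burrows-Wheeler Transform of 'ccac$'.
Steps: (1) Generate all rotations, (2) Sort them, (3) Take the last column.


Rotations (sorted):
  0: $ccac -> last char: c
  1: ac$cc -> last char: c
  2: c$cca -> last char: a
  3: cac$c -> last char: c
  4: ccac$ -> last char: $


BWT = ccac$


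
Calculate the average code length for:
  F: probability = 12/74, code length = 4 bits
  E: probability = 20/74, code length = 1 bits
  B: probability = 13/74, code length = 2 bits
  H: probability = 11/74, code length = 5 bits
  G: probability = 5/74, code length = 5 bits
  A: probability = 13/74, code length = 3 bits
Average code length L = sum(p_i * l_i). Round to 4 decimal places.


Weighted contributions p_i * l_i:
  F: (12/74) * 4 = 48/74
  E: (20/74) * 1 = 20/74
  B: (13/74) * 2 = 26/74
  H: (11/74) * 5 = 55/74
  G: (5/74) * 5 = 25/74
  A: (13/74) * 3 = 39/74
Sum = (48 + 20 + 26 + 55 + 25 + 39)/74 = 213/74

L = 213/74 = 2.8784 bits/symbol


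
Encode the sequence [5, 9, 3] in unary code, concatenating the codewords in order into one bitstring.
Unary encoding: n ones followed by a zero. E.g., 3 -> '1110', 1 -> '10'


Encode each number as n ones followed by a terminating 0:
  5 -> 111110 (6 bits)
  9 -> 1111111110 (10 bits)
  3 -> 1110 (4 bits)
Total length = 6 + 10 + 4 = 20 bits.

Unary([5, 9, 3]) = 11111011111111101110 (20 bits)


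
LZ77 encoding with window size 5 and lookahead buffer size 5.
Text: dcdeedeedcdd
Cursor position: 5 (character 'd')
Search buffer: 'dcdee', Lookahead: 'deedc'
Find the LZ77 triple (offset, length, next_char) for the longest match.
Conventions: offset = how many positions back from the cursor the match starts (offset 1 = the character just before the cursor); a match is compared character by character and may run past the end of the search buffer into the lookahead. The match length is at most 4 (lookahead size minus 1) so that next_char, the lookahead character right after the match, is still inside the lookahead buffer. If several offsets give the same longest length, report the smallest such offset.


Try each offset into the search buffer:
  offset=1 (pos 4, char 'e'): match length 0
  offset=2 (pos 3, char 'e'): match length 0
  offset=3 (pos 2, char 'd'): match length 4
  offset=4 (pos 1, char 'c'): match length 0
  offset=5 (pos 0, char 'd'): match length 1
Longest match has length 4 at offset 3.
next_char = character at position 5 + 4 = 9 -> 'c'

Best match: offset=3, length=4 (matching 'deed' starting at position 2)
LZ77 triple: (3, 4, 'c')


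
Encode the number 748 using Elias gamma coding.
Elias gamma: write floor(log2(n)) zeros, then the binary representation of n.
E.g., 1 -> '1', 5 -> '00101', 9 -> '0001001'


num_bits = floor(log2(748)) + 1 = 10
leading_zeros = num_bits - 1 = 9
binary(748) = 1011101100

Elias gamma(748) = '000000000' + '1011101100' = 0000000001011101100 (19 bits)


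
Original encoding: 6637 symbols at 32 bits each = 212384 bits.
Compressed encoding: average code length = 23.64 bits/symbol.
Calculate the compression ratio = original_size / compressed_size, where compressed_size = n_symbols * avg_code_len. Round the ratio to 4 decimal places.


original_size = n_symbols * orig_bits = 6637 * 32 = 212384 bits
compressed_size = n_symbols * avg_code_len = 6637 * 23.64 = 156898.68 bits
ratio = original_size / compressed_size = 212384 / 156898.68 = 1.3536

Compression ratio = 1.3536


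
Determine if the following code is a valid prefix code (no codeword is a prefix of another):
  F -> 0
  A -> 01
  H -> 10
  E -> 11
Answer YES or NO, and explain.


Checking each pair (does one codeword prefix another?):
  F='0' vs A='01': prefix -- VIOLATION

NO -- this is NOT a valid prefix code. F (0) is a prefix of A (01).


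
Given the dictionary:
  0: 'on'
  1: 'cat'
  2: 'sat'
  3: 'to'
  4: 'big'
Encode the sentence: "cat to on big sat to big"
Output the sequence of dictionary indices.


Look up each word in the dictionary:
  'cat' -> 1
  'to' -> 3
  'on' -> 0
  'big' -> 4
  'sat' -> 2
  'to' -> 3
  'big' -> 4

Encoded: [1, 3, 0, 4, 2, 3, 4]


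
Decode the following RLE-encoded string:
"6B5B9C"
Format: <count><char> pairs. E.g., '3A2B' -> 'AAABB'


Expanding each <count><char> pair:
  6B -> 'BBBBBB'
  5B -> 'BBBBB'
  9C -> 'CCCCCCCCC'

Decoded = BBBBBBBBBBBCCCCCCCCC


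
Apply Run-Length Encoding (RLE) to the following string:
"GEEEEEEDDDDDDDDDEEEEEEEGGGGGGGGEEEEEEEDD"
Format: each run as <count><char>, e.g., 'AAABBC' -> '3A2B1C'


Scanning runs left to right:
  i=0: run of 'G' x 1 -> '1G'
  i=1: run of 'E' x 6 -> '6E'
  i=7: run of 'D' x 9 -> '9D'
  i=16: run of 'E' x 7 -> '7E'
  i=23: run of 'G' x 8 -> '8G'
  i=31: run of 'E' x 7 -> '7E'
  i=38: run of 'D' x 2 -> '2D'

RLE = 1G6E9D7E8G7E2D


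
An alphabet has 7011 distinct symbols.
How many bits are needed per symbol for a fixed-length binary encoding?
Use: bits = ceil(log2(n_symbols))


log2(7011) = 12.7754
Bracket: 2^12 = 4096 < 7011 <= 2^13 = 8192
So ceil(log2(7011)) = 13

bits = ceil(log2(7011)) = ceil(12.7754) = 13 bits


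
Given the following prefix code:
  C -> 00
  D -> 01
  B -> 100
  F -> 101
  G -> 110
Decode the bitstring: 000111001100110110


Decoding step by step:
Bits 00 -> C
Bits 01 -> D
Bits 110 -> G
Bits 01 -> D
Bits 100 -> B
Bits 110 -> G
Bits 110 -> G


Decoded message: CDGDBGG


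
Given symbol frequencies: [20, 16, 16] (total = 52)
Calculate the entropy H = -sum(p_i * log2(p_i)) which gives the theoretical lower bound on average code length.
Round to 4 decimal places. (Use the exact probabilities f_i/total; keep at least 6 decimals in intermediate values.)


Per-symbol terms -p_i * log2(p_i) with p_i = f_i/52:
  p = 20/52 = 0.384615: log2(p) = -1.378512, -p*log2(p) = 0.530197
  p = 16/52 = 0.307692: log2(p) = -1.700440, -p*log2(p) = 0.523212
  p = 16/52 = 0.307692: log2(p) = -1.700440, -p*log2(p) = 0.523212
H = 0.530197 + 0.523212 + 0.523212 = 1.576621

H = 1.5766 bits/symbol


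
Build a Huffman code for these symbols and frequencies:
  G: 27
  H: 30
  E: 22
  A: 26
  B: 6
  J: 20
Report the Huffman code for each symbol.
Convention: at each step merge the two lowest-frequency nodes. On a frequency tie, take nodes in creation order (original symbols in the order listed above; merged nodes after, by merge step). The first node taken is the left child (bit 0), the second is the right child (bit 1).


Huffman tree construction:
Step 1: Merge B(6) + J(20) = 26
Step 2: Merge E(22) + A(26) = 48
Step 3: Merge (B+J)(26) + G(27) = 53
Step 4: Merge H(30) + (E+A)(48) = 78
Step 5: Merge ((B+J)+G)(53) + (H+(E+A))(78) = 131
Read each symbol's code off the tree from the root (left child = 0, right child = 1).

Codes:
  G: 01 (length 2)
  H: 10 (length 2)
  E: 110 (length 3)
  A: 111 (length 3)
  B: 000 (length 3)
  J: 001 (length 3)
Average code length: 336/131 = 2.5649 bits/symbol


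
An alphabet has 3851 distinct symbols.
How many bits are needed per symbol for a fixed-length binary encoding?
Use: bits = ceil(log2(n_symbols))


log2(3851) = 11.911
Bracket: 2^11 = 2048 < 3851 <= 2^12 = 4096
So ceil(log2(3851)) = 12

bits = ceil(log2(3851)) = ceil(11.911) = 12 bits


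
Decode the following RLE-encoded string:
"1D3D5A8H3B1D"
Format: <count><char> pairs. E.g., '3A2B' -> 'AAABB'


Expanding each <count><char> pair:
  1D -> 'D'
  3D -> 'DDD'
  5A -> 'AAAAA'
  8H -> 'HHHHHHHH'
  3B -> 'BBB'
  1D -> 'D'

Decoded = DDDDAAAAAHHHHHHHHBBBD


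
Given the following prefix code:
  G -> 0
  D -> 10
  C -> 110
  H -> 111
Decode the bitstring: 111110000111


Decoding step by step:
Bits 111 -> H
Bits 110 -> C
Bits 0 -> G
Bits 0 -> G
Bits 0 -> G
Bits 111 -> H


Decoded message: HCGGGH


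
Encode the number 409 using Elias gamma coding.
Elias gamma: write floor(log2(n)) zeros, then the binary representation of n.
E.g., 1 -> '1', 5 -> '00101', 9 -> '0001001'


num_bits = floor(log2(409)) + 1 = 9
leading_zeros = num_bits - 1 = 8
binary(409) = 110011001

Elias gamma(409) = '00000000' + '110011001' = 00000000110011001 (17 bits)


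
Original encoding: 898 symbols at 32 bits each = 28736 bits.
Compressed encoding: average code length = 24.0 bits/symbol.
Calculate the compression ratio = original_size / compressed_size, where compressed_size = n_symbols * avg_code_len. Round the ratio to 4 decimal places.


original_size = n_symbols * orig_bits = 898 * 32 = 28736 bits
compressed_size = n_symbols * avg_code_len = 898 * 24.0 = 21552.0 bits
ratio = original_size / compressed_size = 28736 / 21552.0 = 1.3333

Compression ratio = 1.3333


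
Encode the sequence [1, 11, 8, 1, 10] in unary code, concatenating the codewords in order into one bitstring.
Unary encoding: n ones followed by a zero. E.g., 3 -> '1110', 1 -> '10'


Encode each number as n ones followed by a terminating 0:
  1 -> 10 (2 bits)
  11 -> 111111111110 (12 bits)
  8 -> 111111110 (9 bits)
  1 -> 10 (2 bits)
  10 -> 11111111110 (11 bits)
Total length = 2 + 12 + 9 + 2 + 11 = 36 bits.

Unary([1, 11, 8, 1, 10]) = 101111111111101111111101011111111110 (36 bits)


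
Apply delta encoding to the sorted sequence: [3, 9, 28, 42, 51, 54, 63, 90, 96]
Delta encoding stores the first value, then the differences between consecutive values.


First value: 3
Deltas:
  9 - 3 = 6
  28 - 9 = 19
  42 - 28 = 14
  51 - 42 = 9
  54 - 51 = 3
  63 - 54 = 9
  90 - 63 = 27
  96 - 90 = 6


Delta encoded: [3, 6, 19, 14, 9, 3, 9, 27, 6]


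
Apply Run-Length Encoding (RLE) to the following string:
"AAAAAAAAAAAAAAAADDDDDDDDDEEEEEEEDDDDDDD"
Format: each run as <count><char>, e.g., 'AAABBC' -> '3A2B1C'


Scanning runs left to right:
  i=0: run of 'A' x 16 -> '16A'
  i=16: run of 'D' x 9 -> '9D'
  i=25: run of 'E' x 7 -> '7E'
  i=32: run of 'D' x 7 -> '7D'

RLE = 16A9D7E7D


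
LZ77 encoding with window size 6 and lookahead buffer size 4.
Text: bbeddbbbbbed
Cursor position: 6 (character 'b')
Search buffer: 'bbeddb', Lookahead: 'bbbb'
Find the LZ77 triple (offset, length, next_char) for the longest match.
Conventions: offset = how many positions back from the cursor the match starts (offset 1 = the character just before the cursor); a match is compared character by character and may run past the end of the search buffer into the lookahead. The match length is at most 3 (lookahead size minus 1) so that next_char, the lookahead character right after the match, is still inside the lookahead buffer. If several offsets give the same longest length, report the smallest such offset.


Try each offset into the search buffer:
  offset=1 (pos 5, char 'b'): match length 3
  offset=2 (pos 4, char 'd'): match length 0
  offset=3 (pos 3, char 'd'): match length 0
  offset=4 (pos 2, char 'e'): match length 0
  offset=5 (pos 1, char 'b'): match length 1
  offset=6 (pos 0, char 'b'): match length 2
Longest match has length 3 at offset 1.
next_char = character at position 6 + 3 = 9 -> 'b'

Best match: offset=1, length=3 (matching 'bbb' starting at position 5)
LZ77 triple: (1, 3, 'b')


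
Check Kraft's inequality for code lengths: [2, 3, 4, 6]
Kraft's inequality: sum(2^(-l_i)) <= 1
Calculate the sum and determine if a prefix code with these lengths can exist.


Sum = 2^(-2) + 2^(-3) + 2^(-4) + 2^(-6)
    = 0.25 + 0.125 + 0.0625 + 0.015625
    = 29/64 = 0.453125
Since 0.453125 <= 1, Kraft's inequality IS satisfied.
A prefix code with these lengths CAN exist.

Kraft sum = 0.453125. Satisfied.


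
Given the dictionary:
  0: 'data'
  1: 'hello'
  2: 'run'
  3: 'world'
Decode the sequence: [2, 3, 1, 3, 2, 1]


Look up each index in the dictionary:
  2 -> 'run'
  3 -> 'world'
  1 -> 'hello'
  3 -> 'world'
  2 -> 'run'
  1 -> 'hello'

Decoded: "run world hello world run hello"


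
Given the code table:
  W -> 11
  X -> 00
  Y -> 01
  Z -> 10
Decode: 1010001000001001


Decoding:
10 -> Z
10 -> Z
00 -> X
10 -> Z
00 -> X
00 -> X
10 -> Z
01 -> Y


Result: ZZXZXXZY


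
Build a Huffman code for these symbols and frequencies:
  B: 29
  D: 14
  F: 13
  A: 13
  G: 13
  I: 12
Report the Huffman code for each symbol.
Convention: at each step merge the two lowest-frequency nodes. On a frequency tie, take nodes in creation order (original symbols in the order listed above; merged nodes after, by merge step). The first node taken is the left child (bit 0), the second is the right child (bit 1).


Huffman tree construction:
Step 1: Merge I(12) + F(13) = 25
Step 2: Merge A(13) + G(13) = 26
Step 3: Merge D(14) + (I+F)(25) = 39
Step 4: Merge (A+G)(26) + B(29) = 55
Step 5: Merge (D+(I+F))(39) + ((A+G)+B)(55) = 94
Read each symbol's code off the tree from the root (left child = 0, right child = 1).

Codes:
  B: 11 (length 2)
  D: 00 (length 2)
  F: 011 (length 3)
  A: 100 (length 3)
  G: 101 (length 3)
  I: 010 (length 3)
Average code length: 239/94 = 2.5426 bits/symbol


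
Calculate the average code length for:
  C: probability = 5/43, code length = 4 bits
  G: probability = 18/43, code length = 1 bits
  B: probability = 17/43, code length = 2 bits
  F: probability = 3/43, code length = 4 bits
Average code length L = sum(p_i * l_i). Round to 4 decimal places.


Weighted contributions p_i * l_i:
  C: (5/43) * 4 = 20/43
  G: (18/43) * 1 = 18/43
  B: (17/43) * 2 = 34/43
  F: (3/43) * 4 = 12/43
Sum = (20 + 18 + 34 + 12)/43 = 84/43

L = 84/43 = 1.9535 bits/symbol


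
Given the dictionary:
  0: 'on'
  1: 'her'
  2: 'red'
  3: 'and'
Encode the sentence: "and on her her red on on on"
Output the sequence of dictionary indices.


Look up each word in the dictionary:
  'and' -> 3
  'on' -> 0
  'her' -> 1
  'her' -> 1
  'red' -> 2
  'on' -> 0
  'on' -> 0
  'on' -> 0

Encoded: [3, 0, 1, 1, 2, 0, 0, 0]


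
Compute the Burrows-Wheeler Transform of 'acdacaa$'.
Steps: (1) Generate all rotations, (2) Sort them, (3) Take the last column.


Rotations (sorted):
  0: $acdacaa -> last char: a
  1: a$acdaca -> last char: a
  2: aa$acdac -> last char: c
  3: acaa$acd -> last char: d
  4: acdacaa$ -> last char: $
  5: caa$acda -> last char: a
  6: cdacaa$a -> last char: a
  7: dacaa$ac -> last char: c


BWT = aacd$aac


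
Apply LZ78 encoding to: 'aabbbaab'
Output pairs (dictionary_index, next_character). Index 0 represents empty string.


LZ78 encoding steps:
Dictionary: {0: ''}
Step 1: w='' (idx 0), next='a' -> output (0, 'a'), add 'a' as idx 1
Step 2: w='a' (idx 1), next='b' -> output (1, 'b'), add 'ab' as idx 2
Step 3: w='' (idx 0), next='b' -> output (0, 'b'), add 'b' as idx 3
Step 4: w='b' (idx 3), next='a' -> output (3, 'a'), add 'ba' as idx 4
Step 5: w='ab' (idx 2), end of input -> output (2, '')


Encoded: [(0, 'a'), (1, 'b'), (0, 'b'), (3, 'a'), (2, '')]


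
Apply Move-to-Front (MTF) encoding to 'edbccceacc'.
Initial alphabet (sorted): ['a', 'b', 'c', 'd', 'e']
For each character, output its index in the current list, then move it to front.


MTF encoding:
'e': index 4 in ['a', 'b', 'c', 'd', 'e'] -> ['e', 'a', 'b', 'c', 'd']
'd': index 4 in ['e', 'a', 'b', 'c', 'd'] -> ['d', 'e', 'a', 'b', 'c']
'b': index 3 in ['d', 'e', 'a', 'b', 'c'] -> ['b', 'd', 'e', 'a', 'c']
'c': index 4 in ['b', 'd', 'e', 'a', 'c'] -> ['c', 'b', 'd', 'e', 'a']
'c': index 0 in ['c', 'b', 'd', 'e', 'a'] -> ['c', 'b', 'd', 'e', 'a']
'c': index 0 in ['c', 'b', 'd', 'e', 'a'] -> ['c', 'b', 'd', 'e', 'a']
'e': index 3 in ['c', 'b', 'd', 'e', 'a'] -> ['e', 'c', 'b', 'd', 'a']
'a': index 4 in ['e', 'c', 'b', 'd', 'a'] -> ['a', 'e', 'c', 'b', 'd']
'c': index 2 in ['a', 'e', 'c', 'b', 'd'] -> ['c', 'a', 'e', 'b', 'd']
'c': index 0 in ['c', 'a', 'e', 'b', 'd'] -> ['c', 'a', 'e', 'b', 'd']


Output: [4, 4, 3, 4, 0, 0, 3, 4, 2, 0]


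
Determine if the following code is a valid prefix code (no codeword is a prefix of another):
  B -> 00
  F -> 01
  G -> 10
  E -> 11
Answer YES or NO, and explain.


Checking each pair (does one codeword prefix another?):
  B='00' vs F='01': no prefix
  B='00' vs G='10': no prefix
  B='00' vs E='11': no prefix
  F='01' vs B='00': no prefix
  F='01' vs G='10': no prefix
  F='01' vs E='11': no prefix
  G='10' vs B='00': no prefix
  G='10' vs F='01': no prefix
  G='10' vs E='11': no prefix
  E='11' vs B='00': no prefix
  E='11' vs F='01': no prefix
  E='11' vs G='10': no prefix
No violation found over all pairs.

YES -- this is a valid prefix code. No codeword is a prefix of any other codeword.


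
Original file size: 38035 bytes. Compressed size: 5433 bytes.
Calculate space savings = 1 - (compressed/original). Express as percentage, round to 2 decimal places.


ratio = compressed/original = 5433/38035 = 0.142842
savings = 1 - ratio = 1 - 0.142842 = 0.857158
as a percentage: 0.857158 * 100 = 85.72%

Space savings = 1 - 5433/38035 = 85.72%


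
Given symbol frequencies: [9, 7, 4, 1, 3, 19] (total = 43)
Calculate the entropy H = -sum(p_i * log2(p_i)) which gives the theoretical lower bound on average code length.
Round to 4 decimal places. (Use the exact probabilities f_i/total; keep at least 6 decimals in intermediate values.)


Per-symbol terms -p_i * log2(p_i) with p_i = f_i/43:
  p = 9/43 = 0.209302: log2(p) = -2.256340, -p*log2(p) = 0.472257
  p = 7/43 = 0.162791: log2(p) = -2.618910, -p*log2(p) = 0.426334
  p = 4/43 = 0.093023: log2(p) = -3.426265, -p*log2(p) = 0.318722
  p = 1/43 = 0.023256: log2(p) = -5.426265, -p*log2(p) = 0.126192
  p = 3/43 = 0.069767: log2(p) = -3.841302, -p*log2(p) = 0.267998
  p = 19/43 = 0.441860: log2(p) = -1.178337, -p*log2(p) = 0.520661
H = 0.472257 + 0.426334 + 0.318722 + 0.126192 + 0.267998 + 0.520661 = 2.132164

H = 2.1322 bits/symbol


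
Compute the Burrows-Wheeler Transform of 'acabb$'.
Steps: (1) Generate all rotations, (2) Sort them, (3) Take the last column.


Rotations (sorted):
  0: $acabb -> last char: b
  1: abb$ac -> last char: c
  2: acabb$ -> last char: $
  3: b$acab -> last char: b
  4: bb$aca -> last char: a
  5: cabb$a -> last char: a


BWT = bc$baa


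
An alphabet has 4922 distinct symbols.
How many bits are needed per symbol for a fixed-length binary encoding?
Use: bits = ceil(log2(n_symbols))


log2(4922) = 12.265
Bracket: 2^12 = 4096 < 4922 <= 2^13 = 8192
So ceil(log2(4922)) = 13

bits = ceil(log2(4922)) = ceil(12.265) = 13 bits


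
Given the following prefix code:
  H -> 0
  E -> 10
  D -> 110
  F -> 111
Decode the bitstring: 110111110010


Decoding step by step:
Bits 110 -> D
Bits 111 -> F
Bits 110 -> D
Bits 0 -> H
Bits 10 -> E


Decoded message: DFDHE


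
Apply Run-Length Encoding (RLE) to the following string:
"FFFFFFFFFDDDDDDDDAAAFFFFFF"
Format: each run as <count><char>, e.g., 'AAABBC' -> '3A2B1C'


Scanning runs left to right:
  i=0: run of 'F' x 9 -> '9F'
  i=9: run of 'D' x 8 -> '8D'
  i=17: run of 'A' x 3 -> '3A'
  i=20: run of 'F' x 6 -> '6F'

RLE = 9F8D3A6F
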